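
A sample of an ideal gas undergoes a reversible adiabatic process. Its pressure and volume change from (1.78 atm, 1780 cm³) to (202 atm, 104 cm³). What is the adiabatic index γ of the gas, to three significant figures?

γ ≈ 1.67

PV^γ = const ⇒ γ = ln(P₂/P₁) / ln(V₁/V₂).
γ = ln(202/1.78) / ln(1780/104) = 1.666.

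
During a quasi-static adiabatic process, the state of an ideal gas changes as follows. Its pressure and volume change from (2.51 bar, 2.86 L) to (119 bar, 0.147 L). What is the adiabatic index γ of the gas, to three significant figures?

PV^γ = const ⇒ γ = ln(P₂/P₁) / ln(V₁/V₂).
γ = ln(119/2.51) / ln(2.86/0.147) = 1.3.

γ ≈ 1.30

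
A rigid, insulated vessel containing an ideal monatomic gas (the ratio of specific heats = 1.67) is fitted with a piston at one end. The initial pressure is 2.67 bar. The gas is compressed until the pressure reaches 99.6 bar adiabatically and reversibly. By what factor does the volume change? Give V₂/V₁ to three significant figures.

V₂/V₁ ≈ 0.115

From PV^γ = const, V₂/V₁ = (P₁/P₂)^(1/γ).
V₂/V₁ = (2.67/99.6)^(0.599) = 0.1145.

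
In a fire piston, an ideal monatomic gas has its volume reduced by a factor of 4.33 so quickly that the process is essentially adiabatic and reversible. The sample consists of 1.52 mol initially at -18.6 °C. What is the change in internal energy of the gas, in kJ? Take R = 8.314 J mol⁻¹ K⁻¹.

ΔU ≈ 7.99 kJ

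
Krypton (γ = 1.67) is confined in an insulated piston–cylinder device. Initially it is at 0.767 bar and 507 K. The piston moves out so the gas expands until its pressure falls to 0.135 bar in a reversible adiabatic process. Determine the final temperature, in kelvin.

T₂ ≈ 253 K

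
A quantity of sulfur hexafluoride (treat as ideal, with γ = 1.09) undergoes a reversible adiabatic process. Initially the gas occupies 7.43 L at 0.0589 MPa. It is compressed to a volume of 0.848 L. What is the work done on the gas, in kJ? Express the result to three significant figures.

P₂ = P₁(V₁/V₂)^γ = 0.0589×(7.43/0.848)^(1.09) = 0.6274 MPa.
For a reversible adiabat, W_by_gas = (P₁V₁ − P₂V₂)/(γ−1).
W_by = (58900×0.00743 − 627400×0.000848) / (0.09) = -1049 J.
W_on_gas = −W_by = 1049 J.

W ≈ 1.05 kJ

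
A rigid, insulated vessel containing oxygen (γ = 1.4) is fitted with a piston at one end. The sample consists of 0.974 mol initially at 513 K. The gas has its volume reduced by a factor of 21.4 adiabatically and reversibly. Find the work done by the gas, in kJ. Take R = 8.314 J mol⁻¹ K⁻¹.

W ≈ -25.0 kJ

Adiabatic: T₁V₁^(γ−1) = T₂V₂^(γ−1) ⇒ T₂ = T₁ (V₁/V₂)^(γ−1).
T₂ = 513 × 21.4^(0.4) = 1747 K.
Q = 0, so ΔU = W_on_gas = nCᵥΔT with Cᵥ = R/(γ−1) = 20.79 J/(mol·K).
ΔU = 0.974 × 20.79 × (1747 − 513) = 24980 J.
Work done by the gas = −ΔU = -24980 J.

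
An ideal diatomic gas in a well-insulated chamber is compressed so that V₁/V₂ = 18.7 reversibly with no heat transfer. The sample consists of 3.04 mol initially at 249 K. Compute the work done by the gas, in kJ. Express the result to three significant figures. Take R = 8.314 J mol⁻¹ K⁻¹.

For a reversible adiabat TV^(γ−1) is constant, so T₂ = T₁ (V₁/V₂)^(γ−1).
γ = 7/5 for a diatomic ideal gas, so γ−1 = 2/5.
T₂ = 249 × 18.7^(2/5) = 803.4 K.
Q = 0, so ΔU = W_on_gas = nCᵥΔT with Cᵥ = R/(γ−1) = 20.79 J/(mol·K).
ΔU = 3.04 × 20.79 × (803.4 − 249) = 35030 J.
Work done by the gas = −ΔU = -35030 J.

W ≈ -35.0 kJ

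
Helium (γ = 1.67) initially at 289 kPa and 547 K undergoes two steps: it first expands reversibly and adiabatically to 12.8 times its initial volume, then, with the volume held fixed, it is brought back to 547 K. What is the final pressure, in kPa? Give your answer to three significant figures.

P₃ ≈ 22.6 kPa

Adiabatic step (PV^γ = const): P₂ = 289×(1/12.8)^(1.67) = 4.091 kPa; T₂ = 547×(1/12.8)^(0.67) = 99.12 K.
Isochoric: P₃ = P₂(T₃/T₂) = 4.091 × (547/99.12) = 22.58 kPa.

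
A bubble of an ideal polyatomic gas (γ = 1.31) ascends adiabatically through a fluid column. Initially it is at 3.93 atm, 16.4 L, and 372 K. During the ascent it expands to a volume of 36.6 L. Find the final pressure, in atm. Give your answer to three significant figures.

P₂ ≈ 1.37 atm

Since PV^γ is constant along a reversible adiabat, P₂ = P₁ (V₁/V₂)^γ.
P₂ = 3.93 × (16.4/36.6)^(1.31) = 1.373 atm.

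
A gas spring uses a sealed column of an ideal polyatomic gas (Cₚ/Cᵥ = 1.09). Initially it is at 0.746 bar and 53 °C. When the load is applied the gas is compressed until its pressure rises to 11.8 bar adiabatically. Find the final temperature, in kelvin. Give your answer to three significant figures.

Along an adiabat T P^((1−γ)/γ) is constant, so T₂ = T₁ (P₂/P₁)^((γ−1)/γ).
T₁ = 53 °C = 326.1 K.
T₂ = 326.1 × (11.8/0.746)^(0.0826) = 409.7 K.

T₂ ≈ 410 K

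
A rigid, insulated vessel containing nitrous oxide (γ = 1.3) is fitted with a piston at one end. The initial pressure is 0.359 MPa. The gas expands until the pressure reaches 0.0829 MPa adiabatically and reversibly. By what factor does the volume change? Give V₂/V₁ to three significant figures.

V₂/V₁ ≈ 3.09

From PV^γ = const, V₂/V₁ = (P₁/P₂)^(1/γ).
V₂/V₁ = (0.359/0.0829)^(0.769) = 3.088.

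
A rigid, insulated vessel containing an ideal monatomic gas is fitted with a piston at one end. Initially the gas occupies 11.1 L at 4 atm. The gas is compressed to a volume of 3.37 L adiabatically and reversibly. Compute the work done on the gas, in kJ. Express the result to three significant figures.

γ = 5/3 for a monatomic ideal gas.
P₂ = P₁(V₁/V₂)^γ = 4×(11.1/3.37)^(5/3) = 29.17 atm.
For a reversible adiabat, W_by_gas = (P₁V₁ − P₂V₂)/(γ−1).
W_by = (405300×0.0111 − 2.955×10^6×0.00337) / (2/3) = -8191 J.
W_on_gas = −W_by = 8191 J.

W ≈ 8.19 kJ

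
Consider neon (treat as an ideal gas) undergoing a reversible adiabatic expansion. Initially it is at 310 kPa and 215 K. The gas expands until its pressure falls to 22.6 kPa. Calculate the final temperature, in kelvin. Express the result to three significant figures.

Along an adiabat T P^((1−γ)/γ) is constant, so T₂ = T₁ (P₂/P₁)^((γ−1)/γ).
For a monatomic ideal gas γ = 5/3, so (γ−1)/γ = 2/5.
T₂ = 215 × (22.6/310)^(2/5) = 75.43 K.

T₂ ≈ 75.4 K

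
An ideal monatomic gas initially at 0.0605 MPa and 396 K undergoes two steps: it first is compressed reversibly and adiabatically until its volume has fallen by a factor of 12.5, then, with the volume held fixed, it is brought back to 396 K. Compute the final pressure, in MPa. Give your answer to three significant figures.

P₃ ≈ 0.756 MPa

For a monatomic ideal gas γ = 5/3.
Adiabatic step (PV^γ = const): P₂ = 0.0605×12.5^(5/3) = 4.073 MPa; T₂ = 396×12.5^(2/3) = 2133 K.
Isochoric: P₃ = P₂(T₃/T₂) = 4.073 × (396/2133) = 0.7562 MPa.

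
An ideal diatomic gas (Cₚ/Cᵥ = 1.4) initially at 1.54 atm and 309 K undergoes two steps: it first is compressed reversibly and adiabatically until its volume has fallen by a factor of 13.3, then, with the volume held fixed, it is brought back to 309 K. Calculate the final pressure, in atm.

P₃ ≈ 20.5 atm

Adiabatic step (PV^γ = const): P₂ = 1.54×13.3^(1.4) = 57.67 atm; T₂ = 309×13.3^(0.4) = 870 K.
Isochoric: P₃ = P₂(T₃/T₂) = 57.67 × (309/870) = 20.48 atm.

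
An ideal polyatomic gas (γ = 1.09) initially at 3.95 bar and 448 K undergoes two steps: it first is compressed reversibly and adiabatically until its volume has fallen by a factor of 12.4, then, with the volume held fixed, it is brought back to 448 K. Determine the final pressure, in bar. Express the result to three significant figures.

P₃ ≈ 49.0 bar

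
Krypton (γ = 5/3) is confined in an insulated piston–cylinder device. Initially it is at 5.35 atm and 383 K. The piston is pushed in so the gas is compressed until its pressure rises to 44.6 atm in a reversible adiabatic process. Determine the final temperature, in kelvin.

T₂ ≈ 895 K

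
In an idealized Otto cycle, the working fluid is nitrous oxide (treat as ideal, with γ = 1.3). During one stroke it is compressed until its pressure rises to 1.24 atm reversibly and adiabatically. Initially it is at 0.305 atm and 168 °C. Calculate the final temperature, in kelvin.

T₂ ≈ 610 K

Adiabatic: T₂/T₁ = (P₂/P₁)^((γ−1)/γ).
T₁ = 168 °C = 441.1 K.
T₂ = 441.1 × (1.24/0.305)^(0.231) = 609.8 K.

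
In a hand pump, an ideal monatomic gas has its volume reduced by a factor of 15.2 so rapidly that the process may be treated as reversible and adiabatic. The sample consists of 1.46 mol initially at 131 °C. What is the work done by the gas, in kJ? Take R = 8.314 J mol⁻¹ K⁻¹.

For a reversible adiabat TV^(γ−1) is constant, so T₂ = T₁ (V₁/V₂)^(γ−1).
γ = 5/3 for a monatomic ideal gas, so γ−1 = 2/3.
T₁ = 131 °C = 404.1 K.
T₂ = 404.1 × 15.2^(2/3) = 2480 K.
Q = 0, so ΔU = W_on_gas = nCᵥΔT with Cᵥ = R/(γ−1) = 12.47 J/(mol·K).
ΔU = 1.46 × 12.47 × (2480 − 404.1) = 37790 J.
Work done by the gas = −ΔU = -37790 J.

W ≈ -37.8 kJ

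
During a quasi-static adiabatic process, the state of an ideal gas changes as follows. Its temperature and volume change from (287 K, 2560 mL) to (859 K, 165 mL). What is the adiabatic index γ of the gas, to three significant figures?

γ ≈ 1.40

TV^(γ−1) = const ⇒ γ − 1 = ln(T₂/T₁) / ln(V₁/V₂).
γ = 1 + ln(859/287) / ln(2560/165) = 1.4.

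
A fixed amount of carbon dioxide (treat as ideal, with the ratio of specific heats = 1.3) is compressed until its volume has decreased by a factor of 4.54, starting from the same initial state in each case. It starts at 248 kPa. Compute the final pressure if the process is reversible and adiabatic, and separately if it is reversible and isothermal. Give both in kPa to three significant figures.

Isothermal: P₂ = P₁(V₁/V₂) = 248×4.54 = 1126 kPa.
Adiabatic: P₂ = P₁(V₁/V₂)^γ = 248×4.54^(1.3) = 1773 kPa.

adiabatic: 1770 kPa; isothermal: 1130 kPa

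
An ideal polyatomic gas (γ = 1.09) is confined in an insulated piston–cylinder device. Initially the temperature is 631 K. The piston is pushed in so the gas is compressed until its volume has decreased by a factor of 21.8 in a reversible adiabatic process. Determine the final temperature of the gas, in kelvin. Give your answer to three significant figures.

T₂ ≈ 833 K

For a reversible adiabat TV^(γ−1) is constant, so T₂ = T₁ (V₁/V₂)^(γ−1).
T₂ = 631 × 21.8^(0.09) = 832.7 K.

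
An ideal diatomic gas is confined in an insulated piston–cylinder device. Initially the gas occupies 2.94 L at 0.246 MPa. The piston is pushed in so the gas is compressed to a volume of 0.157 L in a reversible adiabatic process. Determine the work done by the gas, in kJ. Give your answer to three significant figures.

W ≈ -4.03 kJ

γ = 7/5 for a diatomic ideal gas.
P₂ = P₁(V₁/V₂)^γ = 0.246×(2.94/0.157)^(7/5) = 14.87 MPa.
For a reversible adiabat, W_by_gas = (P₁V₁ − P₂V₂)/(γ−1).
W_by = (246000×0.00294 − 1.487×10^7×0.000157) / (2/5) = -4029 J.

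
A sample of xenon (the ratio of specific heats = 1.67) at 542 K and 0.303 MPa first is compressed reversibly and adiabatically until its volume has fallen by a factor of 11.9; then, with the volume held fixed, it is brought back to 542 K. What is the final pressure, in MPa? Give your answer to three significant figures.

P₃ ≈ 3.61 MPa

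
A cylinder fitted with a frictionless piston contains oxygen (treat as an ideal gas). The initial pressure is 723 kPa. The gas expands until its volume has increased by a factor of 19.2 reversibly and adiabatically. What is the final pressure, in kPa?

P₂ ≈ 11.5 kPa

Adiabatic: P₁V₁^γ = P₂V₂^γ ⇒ P₂ = P₁ (V₁/V₂)^γ.
For a diatomic ideal gas γ = 7/5.
P₂ = 723 × (1/19.2)^(7/5) = 11.55 kPa.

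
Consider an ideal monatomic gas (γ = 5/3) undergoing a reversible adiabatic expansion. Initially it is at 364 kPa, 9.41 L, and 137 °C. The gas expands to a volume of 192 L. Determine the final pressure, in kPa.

P₂ ≈ 2.39 kPa

Adiabatic: P₁V₁^γ = P₂V₂^γ ⇒ P₂ = P₁ (V₁/V₂)^γ.
P₂ = 364 × (9.41/192)^(5/3) = 2.389 kPa.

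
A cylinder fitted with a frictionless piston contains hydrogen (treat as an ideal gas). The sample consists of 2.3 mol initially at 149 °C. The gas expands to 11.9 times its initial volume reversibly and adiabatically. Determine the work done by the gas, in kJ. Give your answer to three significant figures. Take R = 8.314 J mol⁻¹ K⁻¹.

W ≈ 12.7 kJ

Adiabatic: T₁V₁^(γ−1) = T₂V₂^(γ−1) ⇒ T₂ = T₁ (V₁/V₂)^(γ−1).
γ = 7/5 for a diatomic ideal gas, so γ−1 = 2/5.
T₁ = 149 °C = 422.1 K.
T₂ = 422.1 × (1/11.9)^(2/5) = 156.8 K.
Q = 0, so ΔU = W_on_gas = nCᵥΔT with Cᵥ = R/(γ−1) = 20.79 J/(mol·K).
ΔU = 2.3 × 20.79 × (156.8 − 422.1) = -12690 J.
Work done by the gas = −ΔU = 12690 J.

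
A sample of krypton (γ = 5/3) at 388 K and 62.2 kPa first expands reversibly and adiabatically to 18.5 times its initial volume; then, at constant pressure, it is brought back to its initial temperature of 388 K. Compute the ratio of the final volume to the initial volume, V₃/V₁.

Adiabatic step: V₂/V₁ = 18.5; T₂ = T₁·(1/18.5)^(2/3) = 55.47 K.
Isobaric step: V₃/V₂ = T₃/T₂ = 388/55.47.
V₃/V₁ = (V₂/V₁)(V₃/V₂) = 18.5 × (388/55.47) = 129.4.

V₃/V₁ ≈ 129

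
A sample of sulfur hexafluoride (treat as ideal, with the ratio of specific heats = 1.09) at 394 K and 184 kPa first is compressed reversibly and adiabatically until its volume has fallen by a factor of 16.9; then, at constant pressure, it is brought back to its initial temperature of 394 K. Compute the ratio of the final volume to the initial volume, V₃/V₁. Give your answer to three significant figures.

Adiabatic step: V₂/V₁ = 0.05917; T₂ = T₁·16.9^(0.09) = 508.2 K.
Isobaric step: V₃/V₂ = T₃/T₂ = 394/508.2.
V₃/V₁ = (V₂/V₁)(V₃/V₂) = 0.05917 × (394/508.2) = 0.04588.

V₃/V₁ ≈ 0.0459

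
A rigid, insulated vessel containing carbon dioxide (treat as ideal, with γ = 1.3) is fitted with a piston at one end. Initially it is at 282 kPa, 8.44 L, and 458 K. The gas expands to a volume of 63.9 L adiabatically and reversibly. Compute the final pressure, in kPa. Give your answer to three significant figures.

P₂ ≈ 20.3 kPa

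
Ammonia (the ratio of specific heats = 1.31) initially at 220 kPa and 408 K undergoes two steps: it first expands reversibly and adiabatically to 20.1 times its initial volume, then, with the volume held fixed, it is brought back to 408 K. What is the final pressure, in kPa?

Adiabatic step (PV^γ = const): P₂ = 220×(1/20.1)^(1.31) = 4.318 kPa; T₂ = 408×(1/20.1)^(0.31) = 160.9 K.
Isochoric: P₃ = P₂(T₃/T₂) = 4.318 × (408/160.9) = 10.95 kPa.

P₃ ≈ 10.9 kPa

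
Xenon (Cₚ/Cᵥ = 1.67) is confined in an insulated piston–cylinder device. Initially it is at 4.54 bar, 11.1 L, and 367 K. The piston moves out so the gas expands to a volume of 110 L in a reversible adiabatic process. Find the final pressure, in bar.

P₂ ≈ 0.0985 bar

Since PV^γ is constant along a reversible adiabat, P₂ = P₁ (V₁/V₂)^γ.
P₂ = 4.54 × (11.1/110)^(1.67) = 0.09854 bar.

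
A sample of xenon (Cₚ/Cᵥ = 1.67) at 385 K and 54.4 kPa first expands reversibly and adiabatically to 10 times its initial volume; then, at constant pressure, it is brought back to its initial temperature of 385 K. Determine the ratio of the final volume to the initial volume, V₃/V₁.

V₃/V₁ ≈ 46.8

Adiabatic step: V₂/V₁ = 10; T₂ = T₁·(1/10)^(0.67) = 82.31 K.
Isobaric step: V₃/V₂ = T₃/T₂ = 385/82.31.
V₃/V₁ = (V₂/V₁)(V₃/V₂) = 10 × (385/82.31) = 46.77.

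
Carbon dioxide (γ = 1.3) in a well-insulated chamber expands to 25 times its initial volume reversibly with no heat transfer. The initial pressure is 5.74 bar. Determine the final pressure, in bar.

P₂ ≈ 0.0874 bar

Since PV^γ is constant along a reversible adiabat, P₂ = P₁ (V₁/V₂)^γ.
P₂ = 5.74 × (1/25)^(1.3) = 0.08742 bar.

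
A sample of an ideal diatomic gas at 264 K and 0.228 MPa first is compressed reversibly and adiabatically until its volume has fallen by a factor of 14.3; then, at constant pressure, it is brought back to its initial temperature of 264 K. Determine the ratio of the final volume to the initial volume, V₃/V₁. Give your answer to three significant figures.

V₃/V₁ ≈ 0.0241

For a diatomic ideal gas γ = 7/5.
Adiabatic step: V₂/V₁ = 0.06993; T₂ = T₁·14.3^(2/5) = 765.1 K.
Isobaric step: V₃/V₂ = T₃/T₂ = 264/765.1.
V₃/V₁ = (V₂/V₁)(V₃/V₂) = 0.06993 × (264/765.1) = 0.02413.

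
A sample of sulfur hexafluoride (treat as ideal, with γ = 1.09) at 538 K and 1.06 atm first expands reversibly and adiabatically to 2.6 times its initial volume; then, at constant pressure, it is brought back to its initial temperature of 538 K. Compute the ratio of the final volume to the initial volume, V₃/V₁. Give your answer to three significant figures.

Adiabatic step: V₂/V₁ = 2.6; T₂ = T₁·(1/2.6)^(0.09) = 493.7 K.
Isobaric step: V₃/V₂ = T₃/T₂ = 538/493.7.
V₃/V₁ = (V₂/V₁)(V₃/V₂) = 2.6 × (538/493.7) = 2.833.

V₃/V₁ ≈ 2.83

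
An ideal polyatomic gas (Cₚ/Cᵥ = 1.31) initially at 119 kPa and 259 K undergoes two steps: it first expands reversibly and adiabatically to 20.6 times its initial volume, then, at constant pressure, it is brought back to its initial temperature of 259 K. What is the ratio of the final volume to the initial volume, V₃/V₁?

V₃/V₁ ≈ 52.6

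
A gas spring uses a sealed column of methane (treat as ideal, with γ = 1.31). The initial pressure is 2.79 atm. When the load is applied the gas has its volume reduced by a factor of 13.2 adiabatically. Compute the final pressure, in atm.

P₂ ≈ 82.0 atm

Since PV^γ is constant along a reversible adiabat, P₂ = P₁ (V₁/V₂)^γ.
P₂ = 2.79 × 13.2^(1.31) = 81.95 atm.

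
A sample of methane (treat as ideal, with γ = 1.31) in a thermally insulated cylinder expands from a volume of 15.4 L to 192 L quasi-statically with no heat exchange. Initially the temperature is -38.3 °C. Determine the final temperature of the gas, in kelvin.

Adiabatic: T₁V₁^(γ−1) = T₂V₂^(γ−1) ⇒ T₂ = T₁ (V₁/V₂)^(γ−1).
T₁ = -38.3 °C = 234.8 K.
T₂ = 234.8 × (15.4/192)^(0.31) = 107.4 K.

T₂ ≈ 107 K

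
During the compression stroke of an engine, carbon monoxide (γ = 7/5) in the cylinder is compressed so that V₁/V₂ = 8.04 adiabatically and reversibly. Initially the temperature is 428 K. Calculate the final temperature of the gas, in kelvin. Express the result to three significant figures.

T₂ ≈ 985 K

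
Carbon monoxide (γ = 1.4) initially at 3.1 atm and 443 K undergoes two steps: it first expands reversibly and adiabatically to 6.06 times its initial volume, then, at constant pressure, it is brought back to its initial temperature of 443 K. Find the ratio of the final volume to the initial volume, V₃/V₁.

Adiabatic step: V₂/V₁ = 6.06; T₂ = T₁·(1/6.06)^(0.4) = 215.5 K.
Isobaric step: V₃/V₂ = T₃/T₂ = 443/215.5.
V₃/V₁ = (V₂/V₁)(V₃/V₂) = 6.06 × (443/215.5) = 12.46.

V₃/V₁ ≈ 12.5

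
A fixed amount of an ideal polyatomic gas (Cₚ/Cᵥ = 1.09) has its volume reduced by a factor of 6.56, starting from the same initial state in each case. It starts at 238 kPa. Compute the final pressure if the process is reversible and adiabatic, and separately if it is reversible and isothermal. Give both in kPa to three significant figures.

adiabatic: 1850 kPa; isothermal: 1560 kPa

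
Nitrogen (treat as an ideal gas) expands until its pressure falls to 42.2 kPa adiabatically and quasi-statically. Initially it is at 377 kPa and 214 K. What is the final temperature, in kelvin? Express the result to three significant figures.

Along an adiabat T P^((1−γ)/γ) is constant, so T₂ = T₁ (P₂/P₁)^((γ−1)/γ).
For a diatomic ideal gas γ = 7/5, so (γ−1)/γ = 2/7.
T₂ = 214 × (42.2/377)^(2/7) = 114.5 K.

T₂ ≈ 114 K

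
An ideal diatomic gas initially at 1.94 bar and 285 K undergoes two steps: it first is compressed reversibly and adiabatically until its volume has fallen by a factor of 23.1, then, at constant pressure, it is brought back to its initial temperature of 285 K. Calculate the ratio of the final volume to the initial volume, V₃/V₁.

V₃/V₁ ≈ 0.0123

For a diatomic ideal gas γ = 7/5.
Adiabatic step: V₂/V₁ = 0.04329; T₂ = T₁·23.1^(2/5) = 1001 K.
Isobaric step: V₃/V₂ = T₃/T₂ = 285/1001.
V₃/V₁ = (V₂/V₁)(V₃/V₂) = 0.04329 × (285/1001) = 0.01233.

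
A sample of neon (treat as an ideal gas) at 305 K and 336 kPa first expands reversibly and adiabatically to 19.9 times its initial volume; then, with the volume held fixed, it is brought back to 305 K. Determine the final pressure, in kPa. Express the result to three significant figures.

P₃ ≈ 16.9 kPa

For a monatomic ideal gas γ = 5/3.
Adiabatic step (PV^γ = const): P₂ = 336×(1/19.9)^(5/3) = 2.299 kPa; T₂ = 305×(1/19.9)^(2/3) = 41.53 K.
Isochoric: P₃ = P₂(T₃/T₂) = 2.299 × (305/41.53) = 16.88 kPa.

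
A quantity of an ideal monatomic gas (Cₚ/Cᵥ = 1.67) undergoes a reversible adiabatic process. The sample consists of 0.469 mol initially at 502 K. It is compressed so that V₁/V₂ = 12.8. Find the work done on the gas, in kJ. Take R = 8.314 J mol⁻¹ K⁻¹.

W ≈ 13.2 kJ

For a reversible adiabat TV^(γ−1) is constant, so T₂ = T₁ (V₁/V₂)^(γ−1).
T₂ = 502 × 12.8^(0.67) = 2770 K.
Q = 0, so ΔU = W_on_gas = nCᵥΔT with Cᵥ = R/(γ−1) = 12.41 J/(mol·K).
ΔU = 0.469 × 12.41 × (2770 − 502) = 13200 J.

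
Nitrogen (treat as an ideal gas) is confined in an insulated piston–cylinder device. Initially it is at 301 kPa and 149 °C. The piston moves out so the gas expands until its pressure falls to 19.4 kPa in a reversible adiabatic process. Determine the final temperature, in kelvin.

Adiabatic: T₂/T₁ = (P₂/P₁)^((γ−1)/γ).
For a diatomic ideal gas γ = 7/5, so (γ−1)/γ = 2/7.
T₁ = 149 °C = 422.1 K.
T₂ = 422.1 × (19.4/301)^(2/7) = 192.9 K.

T₂ ≈ 193 K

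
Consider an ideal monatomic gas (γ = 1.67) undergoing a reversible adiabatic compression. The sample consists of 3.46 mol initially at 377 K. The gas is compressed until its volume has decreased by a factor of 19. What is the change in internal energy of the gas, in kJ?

Adiabatic: T₁V₁^(γ−1) = T₂V₂^(γ−1) ⇒ T₂ = T₁ (V₁/V₂)^(γ−1).
T₂ = 377 × 19^(0.67) = 2711 K.
Q = 0, so ΔU = W_on_gas = nCᵥΔT with Cᵥ = R/(γ−1) = 12.41 J/(mol·K).
ΔU = 3.46 × 12.41 × (2711 − 377) = 100200 J.

ΔU ≈ 100 kJ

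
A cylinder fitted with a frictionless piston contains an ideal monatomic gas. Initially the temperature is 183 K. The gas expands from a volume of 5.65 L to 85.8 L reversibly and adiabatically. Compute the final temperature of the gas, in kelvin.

Adiabatic: T₁V₁^(γ−1) = T₂V₂^(γ−1) ⇒ T₂ = T₁ (V₁/V₂)^(γ−1).
For a monatomic ideal gas γ = 5/3, so γ−1 = 2/3.
T₂ = 183 × (5.65/85.8)^(2/3) = 29.84 K.

T₂ ≈ 29.8 K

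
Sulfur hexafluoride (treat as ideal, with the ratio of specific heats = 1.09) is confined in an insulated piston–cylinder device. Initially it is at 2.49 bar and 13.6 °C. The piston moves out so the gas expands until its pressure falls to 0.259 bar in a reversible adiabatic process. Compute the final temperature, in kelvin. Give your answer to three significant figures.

T₂ ≈ 238 K

Along an adiabat T P^((1−γ)/γ) is constant, so T₂ = T₁ (P₂/P₁)^((γ−1)/γ).
T₁ = 13.6 °C = 286.8 K.
T₂ = 286.8 × (0.259/2.49)^(0.0826) = 237.9 K.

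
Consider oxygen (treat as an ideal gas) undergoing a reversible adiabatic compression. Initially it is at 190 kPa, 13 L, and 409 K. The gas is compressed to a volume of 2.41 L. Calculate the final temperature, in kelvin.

T₂ ≈ 803 K

For a reversible adiabat TV^(γ−1) is constant, so T₂ = T₁ (V₁/V₂)^(γ−1).
γ = 7/5 for a diatomic ideal gas.
T₂ = 409 × (13/2.41)^(2/5) = 802.6 K.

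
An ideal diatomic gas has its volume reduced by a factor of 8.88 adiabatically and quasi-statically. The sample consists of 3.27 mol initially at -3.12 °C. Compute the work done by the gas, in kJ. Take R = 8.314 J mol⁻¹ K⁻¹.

For a reversible adiabat TV^(γ−1) is constant, so T₂ = T₁ (V₁/V₂)^(γ−1).
γ = 7/5 for a diatomic ideal gas, so γ−1 = 2/5.
T₁ = -3.12 °C = 270 K.
T₂ = 270 × 8.88^(2/5) = 646.8 K.
Q = 0, so ΔU = W_on_gas = nCᵥΔT with Cᵥ = R/(γ−1) = 20.79 J/(mol·K).
ΔU = 3.27 × 20.79 × (646.8 − 270) = 25610 J.
Work done by the gas = −ΔU = -25610 J.

W ≈ -25.6 kJ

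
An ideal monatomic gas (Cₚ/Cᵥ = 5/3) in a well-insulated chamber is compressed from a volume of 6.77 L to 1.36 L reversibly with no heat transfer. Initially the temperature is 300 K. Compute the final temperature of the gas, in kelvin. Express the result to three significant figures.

T₂ ≈ 875 K

Adiabatic: T₁V₁^(γ−1) = T₂V₂^(γ−1) ⇒ T₂ = T₁ (V₁/V₂)^(γ−1).
T₂ = 300 × (6.77/1.36)^(2/3) = 874.6 K.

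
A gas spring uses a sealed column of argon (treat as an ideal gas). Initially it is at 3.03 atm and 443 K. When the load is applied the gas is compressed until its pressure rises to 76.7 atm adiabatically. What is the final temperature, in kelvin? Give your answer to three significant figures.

Along an adiabat T P^((1−γ)/γ) is constant, so T₂ = T₁ (P₂/P₁)^((γ−1)/γ).
For a monatomic ideal gas γ = 5/3, so (γ−1)/γ = 2/5.
T₂ = 443 × (76.7/3.03)^(2/5) = 1613 K.

T₂ ≈ 1610 K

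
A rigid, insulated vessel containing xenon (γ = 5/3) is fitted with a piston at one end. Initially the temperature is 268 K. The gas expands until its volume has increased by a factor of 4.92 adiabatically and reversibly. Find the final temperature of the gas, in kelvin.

T₂ ≈ 92.6 K

Adiabatic: T₁V₁^(γ−1) = T₂V₂^(γ−1) ⇒ T₂ = T₁ (V₁/V₂)^(γ−1).
T₂ = 268 × (1/4.92)^(2/3) = 92.65 K.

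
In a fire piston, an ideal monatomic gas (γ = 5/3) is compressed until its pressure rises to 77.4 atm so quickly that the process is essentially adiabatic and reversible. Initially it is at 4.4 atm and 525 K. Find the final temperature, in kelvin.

Adiabatic: T₂/T₁ = (P₂/P₁)^((γ−1)/γ).
T₂ = 525 × (77.4/4.4)^(2/5) = 1653 K.

T₂ ≈ 1650 K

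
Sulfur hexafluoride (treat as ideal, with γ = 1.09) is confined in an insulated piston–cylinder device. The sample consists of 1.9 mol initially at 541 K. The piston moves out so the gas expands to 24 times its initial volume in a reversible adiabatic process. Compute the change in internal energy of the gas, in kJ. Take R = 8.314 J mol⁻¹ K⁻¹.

For a reversible adiabat TV^(γ−1) is constant, so T₂ = T₁ (V₁/V₂)^(γ−1).
T₂ = 541 × (1/24)^(0.09) = 406.4 K.
Q = 0, so ΔU = W_on_gas = nCᵥΔT with Cᵥ = R/(γ−1) = 92.38 J/(mol·K).
ΔU = 1.9 × 92.38 × (406.4 − 541) = -23620 J.

ΔU ≈ -23.6 kJ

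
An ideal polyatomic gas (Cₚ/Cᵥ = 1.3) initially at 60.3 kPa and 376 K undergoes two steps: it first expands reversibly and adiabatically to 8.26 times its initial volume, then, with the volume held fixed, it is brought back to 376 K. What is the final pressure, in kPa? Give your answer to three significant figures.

P₃ ≈ 7.30 kPa

Adiabatic step (PV^γ = const): P₂ = 60.3×(1/8.26)^(1.3) = 3.875 kPa; T₂ = 376×(1/8.26)^(0.3) = 199.6 K.
Isochoric: P₃ = P₂(T₃/T₂) = 3.875 × (376/199.6) = 7.3 kPa.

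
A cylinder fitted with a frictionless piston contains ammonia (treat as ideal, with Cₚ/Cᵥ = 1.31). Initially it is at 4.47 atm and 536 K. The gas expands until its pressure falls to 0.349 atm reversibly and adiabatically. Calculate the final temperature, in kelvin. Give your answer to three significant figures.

Adiabatic: T₂/T₁ = (P₂/P₁)^((γ−1)/γ).
T₂ = 536 × (0.349/4.47)^(0.237) = 293.1 K.

T₂ ≈ 293 K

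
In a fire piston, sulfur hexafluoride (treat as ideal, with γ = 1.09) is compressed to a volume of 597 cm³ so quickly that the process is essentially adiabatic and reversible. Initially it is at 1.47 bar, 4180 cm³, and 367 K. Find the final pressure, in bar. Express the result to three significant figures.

P₂ ≈ 12.3 bar

Adiabatic: P₁V₁^γ = P₂V₂^γ ⇒ P₂ = P₁ (V₁/V₂)^γ.
P₂ = 1.47 × (4180/597)^(1.09) = 12.26 bar.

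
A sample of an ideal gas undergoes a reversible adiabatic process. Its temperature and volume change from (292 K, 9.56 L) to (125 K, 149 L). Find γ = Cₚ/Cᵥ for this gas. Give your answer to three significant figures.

TV^(γ−1) = const ⇒ γ − 1 = ln(T₂/T₁) / ln(V₁/V₂).
γ = 1 + ln(125/292) / ln(9.56/149) = 1.309.

γ ≈ 1.31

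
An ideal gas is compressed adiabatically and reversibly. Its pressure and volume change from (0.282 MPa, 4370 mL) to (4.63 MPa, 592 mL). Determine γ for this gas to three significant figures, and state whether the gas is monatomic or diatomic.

γ ≈ 1.40; diatomic

PV^γ = const ⇒ γ = ln(P₂/P₁) / ln(V₁/V₂).
γ = ln(4.63/0.282) / ln(4370/592) = 1.4.
γ ≈ 1.40 is close to 7/5, so the gas is diatomic.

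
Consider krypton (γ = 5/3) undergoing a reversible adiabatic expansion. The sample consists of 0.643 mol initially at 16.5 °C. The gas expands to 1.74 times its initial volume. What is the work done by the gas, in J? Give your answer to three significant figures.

W ≈ 717 J

Adiabatic: T₁V₁^(γ−1) = T₂V₂^(γ−1) ⇒ T₂ = T₁ (V₁/V₂)^(γ−1).
T₁ = 16.5 °C = 289.6 K.
T₂ = 289.6 × (1/1.74)^(2/3) = 200.2 K.
Q = 0, so ΔU = W_on_gas = nCᵥΔT with Cᵥ = R/(γ−1) = 12.47 J/(mol·K).
ΔU = 0.643 × 12.47 × (200.2 − 289.6) = -717.1 J.
Work done by the gas = −ΔU = 717.1 J.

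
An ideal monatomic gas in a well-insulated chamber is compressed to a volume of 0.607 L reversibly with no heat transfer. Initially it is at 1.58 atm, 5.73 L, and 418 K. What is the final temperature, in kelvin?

For a reversible adiabat TV^(γ−1) is constant, so T₂ = T₁ (V₁/V₂)^(γ−1).
γ = 5/3 for a monatomic ideal gas.
T₂ = 418 × (5.73/0.607)^(2/3) = 1867 K.

T₂ ≈ 1870 K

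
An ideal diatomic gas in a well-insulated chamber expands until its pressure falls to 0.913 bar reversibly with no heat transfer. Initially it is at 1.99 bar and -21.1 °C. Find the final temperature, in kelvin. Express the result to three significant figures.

Adiabatic: T₂/T₁ = (P₂/P₁)^((γ−1)/γ).
For a diatomic ideal gas γ = 7/5, so (γ−1)/γ = 2/7.
T₁ = -21.1 °C = 252 K.
T₂ = 252 × (0.913/1.99)^(2/7) = 201.7 K.

T₂ ≈ 202 K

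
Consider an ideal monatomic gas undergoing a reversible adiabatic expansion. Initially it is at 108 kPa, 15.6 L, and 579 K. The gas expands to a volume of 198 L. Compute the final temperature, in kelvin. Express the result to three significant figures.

T₂ ≈ 106 K

Adiabatic: T₁V₁^(γ−1) = T₂V₂^(γ−1) ⇒ T₂ = T₁ (V₁/V₂)^(γ−1).
γ = 5/3 for a monatomic ideal gas.
T₂ = 579 × (15.6/198)^(2/3) = 106.4 K.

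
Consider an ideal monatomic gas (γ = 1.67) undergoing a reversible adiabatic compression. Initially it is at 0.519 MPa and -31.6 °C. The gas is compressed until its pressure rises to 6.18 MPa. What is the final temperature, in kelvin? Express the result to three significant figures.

Adiabatic: T₂/T₁ = (P₂/P₁)^((γ−1)/γ).
T₁ = -31.6 °C = 241.5 K.
T₂ = 241.5 × (6.18/0.519)^(0.401) = 652.6 K.

T₂ ≈ 653 K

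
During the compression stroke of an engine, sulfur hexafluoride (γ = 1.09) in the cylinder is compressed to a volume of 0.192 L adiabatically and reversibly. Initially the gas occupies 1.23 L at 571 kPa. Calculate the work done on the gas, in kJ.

P₂ = P₁(V₁/V₂)^γ = 571×(1.23/0.192)^(1.09) = 4323 kPa.
For a reversible adiabat, W_by_gas = (P₁V₁ − P₂V₂)/(γ−1).
W_by = (571000×0.00123 − 4.323×10^6×0.000192) / (0.09) = -1420 J.
W_on_gas = −W_by = 1420 J.

W ≈ 1.42 kJ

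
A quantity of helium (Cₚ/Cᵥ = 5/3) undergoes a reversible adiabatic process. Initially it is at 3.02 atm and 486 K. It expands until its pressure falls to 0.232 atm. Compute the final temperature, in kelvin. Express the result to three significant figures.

Along an adiabat T P^((1−γ)/γ) is constant, so T₂ = T₁ (P₂/P₁)^((γ−1)/γ).
T₂ = 486 × (0.232/3.02)^(2/5) = 174.1 K.

T₂ ≈ 174 K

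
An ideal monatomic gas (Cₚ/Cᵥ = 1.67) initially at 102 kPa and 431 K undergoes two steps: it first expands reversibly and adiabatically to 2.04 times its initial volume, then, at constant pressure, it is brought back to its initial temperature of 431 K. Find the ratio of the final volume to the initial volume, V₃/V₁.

V₃/V₁ ≈ 3.29

Adiabatic step: V₂/V₁ = 2.04; T₂ = T₁·(1/2.04)^(0.67) = 267.3 K.
Isobaric step: V₃/V₂ = T₃/T₂ = 431/267.3.
V₃/V₁ = (V₂/V₁)(V₃/V₂) = 2.04 × (431/267.3) = 3.289.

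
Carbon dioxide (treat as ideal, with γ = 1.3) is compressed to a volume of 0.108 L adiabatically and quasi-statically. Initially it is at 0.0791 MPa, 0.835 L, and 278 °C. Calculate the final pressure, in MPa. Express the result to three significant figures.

P₂ ≈ 1.13 MPa

Since PV^γ is constant along a reversible adiabat, P₂ = P₁ (V₁/V₂)^γ.
P₂ = 0.0791 × (0.835/0.108)^(1.3) = 1.13 MPa.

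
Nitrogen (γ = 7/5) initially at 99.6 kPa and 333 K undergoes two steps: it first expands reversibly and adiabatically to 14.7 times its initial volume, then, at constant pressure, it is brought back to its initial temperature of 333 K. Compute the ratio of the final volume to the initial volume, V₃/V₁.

Adiabatic step: V₂/V₁ = 14.7; T₂ = T₁·(1/14.7)^(2/5) = 113.6 K.
Isobaric step: V₃/V₂ = T₃/T₂ = 333/113.6.
V₃/V₁ = (V₂/V₁)(V₃/V₂) = 14.7 × (333/113.6) = 43.08.

V₃/V₁ ≈ 43.1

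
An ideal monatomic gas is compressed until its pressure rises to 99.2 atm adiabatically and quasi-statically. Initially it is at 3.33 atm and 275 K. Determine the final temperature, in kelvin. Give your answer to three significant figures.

T₂ ≈ 1070 K

Along an adiabat T P^((1−γ)/γ) is constant, so T₂ = T₁ (P₂/P₁)^((γ−1)/γ).
For a monatomic ideal gas γ = 5/3, so (γ−1)/γ = 2/5.
T₂ = 275 × (99.2/3.33)^(2/5) = 1069 K.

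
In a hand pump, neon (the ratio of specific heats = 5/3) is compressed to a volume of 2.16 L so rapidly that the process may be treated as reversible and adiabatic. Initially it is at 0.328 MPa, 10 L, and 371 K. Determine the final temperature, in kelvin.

T₂ ≈ 1030 K

Adiabatic: T₁V₁^(γ−1) = T₂V₂^(γ−1) ⇒ T₂ = T₁ (V₁/V₂)^(γ−1).
T₂ = 371 × (10/2.16)^(2/3) = 1031 K.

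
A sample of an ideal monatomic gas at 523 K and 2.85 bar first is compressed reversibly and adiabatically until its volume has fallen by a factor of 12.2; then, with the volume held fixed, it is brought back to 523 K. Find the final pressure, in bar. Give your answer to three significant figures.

P₃ ≈ 34.8 bar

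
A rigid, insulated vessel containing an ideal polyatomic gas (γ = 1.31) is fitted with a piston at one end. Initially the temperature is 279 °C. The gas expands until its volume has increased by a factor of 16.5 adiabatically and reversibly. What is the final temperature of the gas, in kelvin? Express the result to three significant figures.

Adiabatic: T₁V₁^(γ−1) = T₂V₂^(γ−1) ⇒ T₂ = T₁ (V₁/V₂)^(γ−1).
T₁ = 279 °C = 552.1 K.
T₂ = 552.1 × (1/16.5)^(0.31) = 231.5 K.

T₂ ≈ 232 K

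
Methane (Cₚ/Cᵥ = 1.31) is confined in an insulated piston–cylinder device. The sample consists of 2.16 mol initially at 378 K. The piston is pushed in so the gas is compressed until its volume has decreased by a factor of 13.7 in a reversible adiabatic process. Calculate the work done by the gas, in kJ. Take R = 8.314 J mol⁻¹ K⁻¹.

For a reversible adiabat TV^(γ−1) is constant, so T₂ = T₁ (V₁/V₂)^(γ−1).
T₂ = 378 × 13.7^(0.31) = 850.9 K.
Q = 0, so ΔU = W_on_gas = nCᵥΔT with Cᵥ = R/(γ−1) = 26.82 J/(mol·K).
ΔU = 2.16 × 26.82 × (850.9 − 378) = 27390 J.
Work done by the gas = −ΔU = -27390 J.

W ≈ -27.4 kJ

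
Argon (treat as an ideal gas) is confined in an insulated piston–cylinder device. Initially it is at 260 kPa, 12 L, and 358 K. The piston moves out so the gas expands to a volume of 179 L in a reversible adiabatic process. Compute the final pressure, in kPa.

Since PV^γ is constant along a reversible adiabat, P₂ = P₁ (V₁/V₂)^γ.
γ = 5/3 for a monatomic ideal gas.
P₂ = 260 × (12/179)^(5/3) = 2.876 kPa.

P₂ ≈ 2.88 kPa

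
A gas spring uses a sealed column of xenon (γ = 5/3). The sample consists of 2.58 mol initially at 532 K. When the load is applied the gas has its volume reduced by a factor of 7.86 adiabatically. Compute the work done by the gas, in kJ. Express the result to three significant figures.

For a reversible adiabat TV^(γ−1) is constant, so T₂ = T₁ (V₁/V₂)^(γ−1).
T₂ = 532 × 7.86^(2/3) = 2103 K.
Q = 0, so ΔU = W_on_gas = nCᵥΔT with Cᵥ = R/(γ−1) = 12.47 J/(mol·K).
ΔU = 2.58 × 12.47 × (2103 − 532) = 50550 J.
Work done by the gas = −ΔU = -50550 J.

W ≈ -50.6 kJ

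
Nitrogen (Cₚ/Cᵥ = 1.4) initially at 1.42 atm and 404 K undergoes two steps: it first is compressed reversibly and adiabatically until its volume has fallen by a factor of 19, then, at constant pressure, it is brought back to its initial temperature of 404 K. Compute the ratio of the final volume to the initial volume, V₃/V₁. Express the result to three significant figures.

V₃/V₁ ≈ 0.0162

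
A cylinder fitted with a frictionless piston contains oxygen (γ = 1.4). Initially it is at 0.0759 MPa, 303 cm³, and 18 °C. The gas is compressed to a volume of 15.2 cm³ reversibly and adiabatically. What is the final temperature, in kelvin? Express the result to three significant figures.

For a reversible adiabat TV^(γ−1) is constant, so T₂ = T₁ (V₁/V₂)^(γ−1).
T₁ = 18 °C = 291.1 K.
T₂ = 291.1 × (303/15.2)^(0.4) = 963.7 K.

T₂ ≈ 964 K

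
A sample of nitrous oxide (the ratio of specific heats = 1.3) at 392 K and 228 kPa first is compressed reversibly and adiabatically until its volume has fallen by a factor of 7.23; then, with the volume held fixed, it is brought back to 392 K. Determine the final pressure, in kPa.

P₃ ≈ 1650 kPa

Adiabatic step (PV^γ = const): P₂ = 228×7.23^(1.3) = 2984 kPa; T₂ = 392×7.23^(0.3) = 709.6 K.
Isochoric: P₃ = P₂(T₃/T₂) = 2984 × (392/709.6) = 1648 kPa.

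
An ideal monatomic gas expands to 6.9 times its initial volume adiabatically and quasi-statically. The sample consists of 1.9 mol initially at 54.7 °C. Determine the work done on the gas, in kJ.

W ≈ -5.63 kJ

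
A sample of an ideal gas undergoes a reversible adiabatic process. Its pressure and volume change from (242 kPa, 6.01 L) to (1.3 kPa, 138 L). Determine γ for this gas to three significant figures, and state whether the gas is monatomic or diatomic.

γ ≈ 1.67; monatomic

PV^γ = const ⇒ γ = ln(P₂/P₁) / ln(V₁/V₂).
γ = ln(1.3/242) / ln(6.01/138) = 1.668.
γ ≈ 1.67 is close to 5/3, so the gas is monatomic.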